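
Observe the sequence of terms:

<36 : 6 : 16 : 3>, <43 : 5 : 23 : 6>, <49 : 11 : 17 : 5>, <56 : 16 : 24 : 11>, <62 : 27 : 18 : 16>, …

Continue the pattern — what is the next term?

<69 : 43 : 25 : 27>

First coordinate goes 36, 43, 49, 56, 62 → 69 (alternating steps +7, +6, +7, +6, …).
Second coordinate: each term is the sum of the two before it, so 6, 5, 11, 16, 27 → 43.
Third coordinate: alternating steps +7, −6, +7, −6, …; 16, 23, 17, 24, 18 → 25.
Fourth coordinate: always the previous value of the second coordinate; 3, 6, 5, 11, 16 → 27.
So the next term is <69 : 43 : 25 : 27>.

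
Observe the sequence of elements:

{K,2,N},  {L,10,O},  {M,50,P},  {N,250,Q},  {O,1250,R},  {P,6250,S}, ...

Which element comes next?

First letter: letters move forward 1 place in the alphabet, so K, L, M, N, O, P → Q.
Second coordinate: ×5 each step; 2, 10, 50, 250, 1250, 6250 → 31250.
Second letter goes N, O, P, Q, R, S → T (letters move forward 1 place in the alphabet).
So the next element is {Q,31250,T}.

{Q,31250,T}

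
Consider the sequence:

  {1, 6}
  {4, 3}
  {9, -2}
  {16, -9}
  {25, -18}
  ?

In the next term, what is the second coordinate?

For the first coordinate, perfect squares: 1², 2², 3², …: 1, 4, 9, 16, 25 → 36.
For the second coordinate, together with the first coordinate always sums to 7: 6, 3, -2, -9, -18 → -29.

-29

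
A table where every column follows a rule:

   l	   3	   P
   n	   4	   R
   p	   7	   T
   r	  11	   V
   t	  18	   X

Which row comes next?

v  29  Z

First letter: letters move forward 2 places in the alphabet, so l, n, p, r, t → v.
Second component: 3, 4, 7, 11, 18 → 29 (each term is the sum of the two before it).
Second letter goes P, R, T, V, X → Z (letters move forward 2 places in the alphabet).
Putting it together: v  29  Z.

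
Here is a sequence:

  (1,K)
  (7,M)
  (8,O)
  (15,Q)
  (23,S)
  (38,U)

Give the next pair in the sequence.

First value — each term is the sum of the two before it: 1, 7, 8, 15, 23, 38 → 61.
Letter: K, M, O, Q, S, U → W (letters move forward 2 places in the alphabet).
Putting it together: (61,W).

(61,W)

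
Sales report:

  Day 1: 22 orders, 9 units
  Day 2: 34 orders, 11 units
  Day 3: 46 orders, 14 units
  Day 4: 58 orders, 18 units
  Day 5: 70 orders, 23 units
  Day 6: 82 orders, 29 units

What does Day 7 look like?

Orders: +12 each step, so 22, 34, 46, 58, 70, 82 → 94.
For the units, differences are 2, 3, 4, … (increasing by 1 each time): 9, 11, 14, 18, 23, 29 → 36.
So the next line is 94 orders, 36 units.

94 orders, 36 units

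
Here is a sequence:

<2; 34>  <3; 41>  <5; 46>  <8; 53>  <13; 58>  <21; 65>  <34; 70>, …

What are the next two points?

First part — each term is the sum of the two before it: 2, 3, 5, 8, 13, 21, 34 → 55 → 89.
Second part goes 34, 41, 46, 53, 58, 65, 70 → 77 → 82 (alternating steps +7, +5, +7, +5, …).
Putting the parts together: <55; 77> and then <89; 82>.

<55; 77>, <89; 82>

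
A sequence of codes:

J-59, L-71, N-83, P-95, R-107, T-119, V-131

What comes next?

X-143

Letter: letters move forward 2 places in the alphabet, so J, L, N, P, R, T, V → X.
Second component: +12 each step, so 59, 71, 83, 95, 107, 119, 131 → 143.
Putting it together: X-143.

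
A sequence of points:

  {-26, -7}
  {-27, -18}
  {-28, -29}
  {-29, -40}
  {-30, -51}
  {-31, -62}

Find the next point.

First component goes -26, -27, -28, -29, -30, -31 → -32 (−1 each step).
For the second component, −11 each step: -7, -18, -29, -40, -51, -62 → -73.
So the next point is {-32, -73}.

{-32, -73}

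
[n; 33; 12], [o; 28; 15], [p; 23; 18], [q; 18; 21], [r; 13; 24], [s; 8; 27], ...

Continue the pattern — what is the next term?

[t; 3; 30]

Letter: n, o, p, q, r, s → t (letters move forward 1 place in the alphabet).
Second slot: 33, 28, 23, 18, 13, 8 → 3 (−5 each step).
Third slot: +3 each step, so 12, 15, 18, 21, 24, 27 → 30.
Putting it together: [t; 3; 30].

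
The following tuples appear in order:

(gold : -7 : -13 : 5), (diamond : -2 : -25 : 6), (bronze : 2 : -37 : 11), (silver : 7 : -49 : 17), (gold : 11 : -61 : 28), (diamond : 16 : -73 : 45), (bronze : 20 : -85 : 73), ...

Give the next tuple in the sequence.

Rank: repeats gold → diamond → bronze → silver; gold, diamond, bronze, silver, gold, diamond, bronze → silver.
Second part: alternating steps +5, +4, +5, +4, …; -7, -2, 2, 7, 11, 16, 20 → 25.
Third part: −12 each step; -13, -25, -37, -49, -61, -73, -85 → -97.
Fourth part goes 5, 6, 11, 17, 28, 45, 73 → 118 (each term is the sum of the two before it).
Putting it together: (silver : 25 : -97 : 118).

(silver : 25 : -97 : 118)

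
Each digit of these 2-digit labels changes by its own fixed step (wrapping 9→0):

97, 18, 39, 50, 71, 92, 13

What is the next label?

First digit: +2 each step, mod 10; 9, 1, 3, 5, 7, 9, 1 → 3.
Second digit: +1 each step, mod 10, so 7, 8, 9, 0, 1, 2, 3 → 4.
So the next label is 34.

34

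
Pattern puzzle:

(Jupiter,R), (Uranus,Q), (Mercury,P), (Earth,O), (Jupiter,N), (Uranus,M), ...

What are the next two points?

(Mercury,L), (Earth,K)

Planet goes Jupiter, Uranus, Mercury, Earth, Jupiter, Uranus → Mercury → Earth (repeats Jupiter → Uranus → Mercury → Earth).
Letter goes R, Q, P, O, N, M → L → K (letters move back 1 place in the alphabet).
So the next two points are (Mercury,L) and (Earth,K).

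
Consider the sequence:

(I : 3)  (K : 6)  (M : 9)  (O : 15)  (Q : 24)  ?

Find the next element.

(S : 39)

Letter: I, K, M, O, Q → S (letters move forward 2 places in the alphabet).
Second value: each term is the sum of the two before it; 3, 6, 9, 15, 24 → 39.
Combining the parts gives (S : 39).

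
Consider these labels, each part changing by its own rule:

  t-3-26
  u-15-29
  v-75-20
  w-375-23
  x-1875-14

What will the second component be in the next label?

Second component: 3, 15, 75, 375, 1875 → 9375 (×5 each step).

9375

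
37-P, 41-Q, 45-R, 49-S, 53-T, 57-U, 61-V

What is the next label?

65-W

First component: +4 each step, so 37, 41, 45, 49, 53, 57, 61 → 65.
Letter — letters move forward 1 place in the alphabet: P, Q, R, S, T, U, V → W.
Putting it together: 65-W.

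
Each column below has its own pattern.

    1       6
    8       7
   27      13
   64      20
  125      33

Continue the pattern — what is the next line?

First component — perfect cubes: 1³, 2³, 3³, …: 1, 8, 27, 64, 125 → 216.
Second component: 6, 7, 13, 20, 33 → 53 (each term is the sum of the two before it).
So the next line is 216  53.

216  53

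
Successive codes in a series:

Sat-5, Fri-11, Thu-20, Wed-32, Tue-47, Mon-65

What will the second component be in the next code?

86

For the second component, differences are 6, 9, 12, … (increasing by 3 each time): 5, 11, 20, 32, 47, 65 → 86.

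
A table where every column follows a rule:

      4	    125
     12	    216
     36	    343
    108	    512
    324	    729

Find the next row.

First component: ×3 each step, so 4, 12, 36, 108, 324 → 972.
Second component: perfect cubes: 5³, 6³, 7³, …, so 125, 216, 343, 512, 729 → 1000.
Putting it together: 972  1000.

972  1000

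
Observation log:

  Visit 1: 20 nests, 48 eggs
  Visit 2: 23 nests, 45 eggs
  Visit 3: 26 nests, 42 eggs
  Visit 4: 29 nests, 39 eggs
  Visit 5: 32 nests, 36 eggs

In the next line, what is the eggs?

33

Eggs goes 48, 45, 42, 39, 36 → 33 (−3 each step).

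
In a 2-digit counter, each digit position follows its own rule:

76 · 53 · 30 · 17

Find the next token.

94

First digit — −2 each step, mod 10: 7, 5, 3, 1 → 9.
Second digit: −3 each step, mod 10, so 6, 3, 0, 7 → 4.
So the next token is 94.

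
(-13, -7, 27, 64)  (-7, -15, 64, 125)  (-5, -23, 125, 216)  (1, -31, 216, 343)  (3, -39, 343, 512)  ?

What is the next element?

(9, -47, 512, 729)

First entry goes -13, -7, -5, 1, 3 → 9 (alternating steps +6, +2, +6, +2, …).
Second entry — −8 each step: -7, -15, -23, -31, -39 → -47.
Third entry: perfect cubes: 3³, 4³, 5³, …; 27, 64, 125, 216, 343 → 512.
Fourth entry goes 64, 125, 216, 343, 512 → 729 (perfect cubes: 4³, 5³, 6³, …).
Combining the parts gives (9, -47, 512, 729).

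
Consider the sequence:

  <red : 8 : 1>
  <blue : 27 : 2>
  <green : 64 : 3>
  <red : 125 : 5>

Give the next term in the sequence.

<blue : 216 : 8>

Colour — repeats red → blue → green: red, blue, green, red → blue.
Second slot: 8, 27, 64, 125 → 216 (perfect cubes: 2³, 3³, 4³, …).
Third slot — each term is the sum of the two before it: 1, 2, 3, 5 → 8.
Putting it together: <blue : 216 : 8>.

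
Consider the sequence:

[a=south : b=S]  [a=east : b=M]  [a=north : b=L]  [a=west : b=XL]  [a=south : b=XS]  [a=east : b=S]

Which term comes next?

A: repeats south → east → north → west; south, east, north, west, south, east → north.
B: repeats S → M → L → XL → XS; S, M, L, XL, XS, S → M.
Combining the parts gives [a=north : b=M].

[a=north : b=M]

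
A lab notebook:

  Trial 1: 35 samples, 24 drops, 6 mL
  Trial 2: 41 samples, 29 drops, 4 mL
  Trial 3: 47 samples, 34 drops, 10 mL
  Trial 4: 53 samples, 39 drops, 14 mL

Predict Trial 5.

59 samples, 44 drops, 24 mL

For the samples, +6 each step: 35, 41, 47, 53 → 59.
Drops: 24, 29, 34, 39 → 44 (+5 each step).
ML — each term is the sum of the two before it: 6, 4, 10, 14 → 24.
So the next row is 59 samples, 44 drops, 24 mL.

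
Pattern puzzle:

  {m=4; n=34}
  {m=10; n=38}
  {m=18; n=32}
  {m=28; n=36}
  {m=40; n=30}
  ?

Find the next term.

{m=54; n=34}

M: differences are 6, 8, 10, … (increasing by 2 each time), so 4, 10, 18, 28, 40 → 54.
N: alternating steps +4, −6, +4, −6, …, so 34, 38, 32, 36, 30 → 34.
Putting it together: {m=54; n=34}.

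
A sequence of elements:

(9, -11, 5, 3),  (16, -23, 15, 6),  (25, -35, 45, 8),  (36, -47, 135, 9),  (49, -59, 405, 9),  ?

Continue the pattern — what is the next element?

First coordinate: 9, 16, 25, 36, 49 → 64 (perfect squares: 3², 4², 5², …).
Second coordinate goes -11, -23, -35, -47, -59 → -71 (−12 each step).
Third coordinate: 5, 15, 45, 135, 405 → 1215 (×3 each step).
Fourth coordinate: 3, 6, 8, 9, 9 → 8 (differences are 3, 2, 1, … (decreasing by 1 each time)).
Combining the parts gives (64, -71, 1215, 8).

(64, -71, 1215, 8)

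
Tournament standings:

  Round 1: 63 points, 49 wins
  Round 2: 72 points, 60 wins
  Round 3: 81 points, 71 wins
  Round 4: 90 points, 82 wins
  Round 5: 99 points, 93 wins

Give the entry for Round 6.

For the points, +9 each step: 63, 72, 81, 90, 99 → 108.
Wins — +11 each step: 49, 60, 71, 82, 93 → 104.
So the next line is 108 points, 104 wins.

108 points, 104 wins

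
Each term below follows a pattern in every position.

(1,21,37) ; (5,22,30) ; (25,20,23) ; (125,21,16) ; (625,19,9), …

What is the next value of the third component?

Third component — −7 each step: 37, 30, 23, 16, 9 → 2.

2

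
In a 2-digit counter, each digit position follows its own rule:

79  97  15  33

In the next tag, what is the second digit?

Second digit — −2 each step, mod 10: 9, 7, 5, 3 → 1.

1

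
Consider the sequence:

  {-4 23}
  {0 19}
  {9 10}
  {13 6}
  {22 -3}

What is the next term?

First value: -4, 0, 9, 13, 22 → 26 (alternating steps +4, +9, +4, +9, …).
Second value: together with the first value always sums to 19; 23, 19, 10, 6, -3 → -7.
So the next term is {26 -7}.

{26 -7}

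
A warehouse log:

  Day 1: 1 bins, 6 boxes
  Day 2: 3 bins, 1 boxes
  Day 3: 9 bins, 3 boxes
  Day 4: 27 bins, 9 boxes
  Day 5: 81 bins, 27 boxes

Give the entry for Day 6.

243 bins, 81 boxes

Bins: ×3 each step, so 1, 3, 9, 27, 81 → 243.
Boxes — always the previous value of the bins: 6, 1, 3, 9, 27 → 81.
Putting it together: 243 bins, 81 boxes.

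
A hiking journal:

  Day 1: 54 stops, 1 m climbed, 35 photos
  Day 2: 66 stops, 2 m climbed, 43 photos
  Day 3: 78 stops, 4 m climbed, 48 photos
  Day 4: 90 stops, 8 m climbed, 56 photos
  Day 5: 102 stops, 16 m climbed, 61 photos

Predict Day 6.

Stops: +12 each step, so 54, 66, 78, 90, 102 → 114.
M climbed: 1, 2, 4, 8, 16 → 32 (×2 each step).
Photos goes 35, 43, 48, 56, 61 → 69 (alternating steps +8, +5, +8, +5, …).
So the next record is 114 stops, 32 m climbed, 69 photos.

114 stops, 32 m climbed, 69 photos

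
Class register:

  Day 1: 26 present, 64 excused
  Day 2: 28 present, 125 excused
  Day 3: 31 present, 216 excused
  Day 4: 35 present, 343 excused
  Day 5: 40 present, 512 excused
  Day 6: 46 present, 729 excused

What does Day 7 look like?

Present: 26, 28, 31, 35, 40, 46 → 53 (differences are 2, 3, 4, … (increasing by 1 each time)).
For the excused, perfect cubes: 4³, 5³, 6³, …: 64, 125, 216, 343, 512, 729 → 1000.
So the next row is 53 present, 1000 excused.

53 present, 1000 excused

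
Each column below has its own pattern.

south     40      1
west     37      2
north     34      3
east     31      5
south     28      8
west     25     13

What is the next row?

Direction: south, west, north, east, south, west → north (repeats south → west → north → east).
Second component: −3 each step; 40, 37, 34, 31, 28, 25 → 22.
Third component: each term is the sum of the two before it, so 1, 2, 3, 5, 8, 13 → 21.
Putting it together: north  22  21.

north  22  21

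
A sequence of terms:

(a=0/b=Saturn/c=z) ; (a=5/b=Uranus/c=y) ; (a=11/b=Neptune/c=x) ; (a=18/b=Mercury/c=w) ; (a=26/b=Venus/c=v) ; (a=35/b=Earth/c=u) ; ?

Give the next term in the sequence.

A — differences are 5, 6, 7, … (increasing by 1 each time): 0, 5, 11, 18, 26, 35 → 45.
B goes Saturn, Uranus, Neptune, Mercury, Venus, Earth → Mars (runs through the planets Mercury→Neptune).
C — letters move back 1 place in the alphabet: z, y, x, w, v, u → t.
So the next term is (a=45/b=Mars/c=t).

(a=45/b=Mars/c=t)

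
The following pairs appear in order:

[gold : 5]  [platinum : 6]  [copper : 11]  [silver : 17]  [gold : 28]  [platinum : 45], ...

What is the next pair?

[copper : 73]

Metal: repeats gold → platinum → copper → silver; gold, platinum, copper, silver, gold, platinum → copper.
Second part: 5, 6, 11, 17, 28, 45 → 73 (each term is the sum of the two before it).
Putting it together: [copper : 73].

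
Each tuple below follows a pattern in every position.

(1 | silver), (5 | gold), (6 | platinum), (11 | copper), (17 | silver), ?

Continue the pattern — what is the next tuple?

(28 | gold)

First value: 1, 5, 6, 11, 17 → 28 (each term is the sum of the two before it).
Metal: silver, gold, platinum, copper, silver → gold (repeats silver → gold → platinum → copper).
Combining the parts gives (28 | gold).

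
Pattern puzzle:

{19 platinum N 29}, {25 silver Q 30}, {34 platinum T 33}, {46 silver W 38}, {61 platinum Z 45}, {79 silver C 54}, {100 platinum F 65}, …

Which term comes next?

{124 silver I 78}

First entry: 19, 25, 34, 46, 61, 79, 100 → 124 (differences are 6, 9, 12, … (increasing by 3 each time)).
Metal: alternates platinum ↔ silver; platinum, silver, platinum, silver, platinum, silver, platinum → silver.
Letter: N, Q, T, W, Z, C, F → I (letters move forward 3 places in the alphabet, wrapping Z→A).
Fourth entry: 29, 30, 33, 38, 45, 54, 65 → 78 (differences are 1, 3, 5, … (increasing by 2 each time)).
Putting it together: {124 silver I 78}.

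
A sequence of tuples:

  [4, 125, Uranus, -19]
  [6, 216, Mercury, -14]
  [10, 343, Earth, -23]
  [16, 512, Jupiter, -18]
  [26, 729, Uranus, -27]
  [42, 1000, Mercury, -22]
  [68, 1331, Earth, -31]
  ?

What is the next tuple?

First coordinate: each term is the sum of the two before it; 4, 6, 10, 16, 26, 42, 68 → 110.
Second coordinate: perfect cubes: 5³, 6³, 7³, …, so 125, 216, 343, 512, 729, 1000, 1331 → 1728.
Planet: repeats Uranus → Mercury → Earth → Jupiter, so Uranus, Mercury, Earth, Jupiter, Uranus, Mercury, Earth → Jupiter.
For the fourth coordinate, alternating steps +5, −9, +5, −9, …: -19, -14, -23, -18, -27, -22, -31 → -26.
Combining the parts gives [110, 1728, Jupiter, -26].

[110, 1728, Jupiter, -26]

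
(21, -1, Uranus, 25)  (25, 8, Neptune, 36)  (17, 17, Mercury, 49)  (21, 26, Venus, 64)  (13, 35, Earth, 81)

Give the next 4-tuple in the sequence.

First slot goes 21, 25, 17, 21, 13 → 17 (alternating steps +4, −8, +4, −8, …).
Second slot goes -1, 8, 17, 26, 35 → 44 (+9 each step).
Planet: Uranus, Neptune, Mercury, Venus, Earth → Mars (runs through the planets Mercury→Neptune).
Fourth slot goes 25, 36, 49, 64, 81 → 100 (perfect squares: 5², 6², 7², …).
So the next 4-tuple is (17, 44, Mars, 100).

(17, 44, Mars, 100)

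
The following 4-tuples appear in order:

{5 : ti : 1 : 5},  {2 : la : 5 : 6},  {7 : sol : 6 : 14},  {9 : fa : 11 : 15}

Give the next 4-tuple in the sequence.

First coordinate goes 5, 2, 7, 9 → 16 (each term is the sum of the two before it).
Note: ti, la, sol, fa → mi (runs backward through the solfège scale do→ti).
For the third coordinate, each term is the sum of the two before it: 1, 5, 6, 11 → 17.
Fourth coordinate goes 5, 6, 14, 15 → 23 (alternating steps +1, +8, +1, +8, …).
Putting it together: {16 : mi : 17 : 23}.

{16 : mi : 17 : 23}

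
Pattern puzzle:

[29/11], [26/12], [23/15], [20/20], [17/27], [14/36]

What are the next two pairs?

[11/47], [8/60]

First entry: 29, 26, 23, 20, 17, 14 → 11 → 8 (−3 each step).
Second entry goes 11, 12, 15, 20, 27, 36 → 47 → 60 (differences are 1, 3, 5, … (increasing by 2 each time)).
So the next two pairs are [11/47] and [8/60].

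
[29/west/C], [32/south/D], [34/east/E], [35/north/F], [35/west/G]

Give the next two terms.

First slot goes 29, 32, 34, 35, 35 → 34 → 32 (differences are 3, 2, 1, … (decreasing by 1 each time)).
For the direction, repeats west → south → east → north: west, south, east, north, west → south → east.
Letter — letters move forward 1 place in the alphabet: C, D, E, F, G → H → I.
So the next two terms are [34/south/H] and [32/east/I].

[34/south/H], [32/east/I]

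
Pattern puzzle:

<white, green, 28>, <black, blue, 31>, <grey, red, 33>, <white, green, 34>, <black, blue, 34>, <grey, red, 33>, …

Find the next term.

Shade: white, black, grey, white, black, grey → white (repeats white → black → grey).
Colour: green, blue, red, green, blue, red → green (repeats green → blue → red).
Third slot goes 28, 31, 33, 34, 34, 33 → 31 (differences are 3, 2, 1, … (decreasing by 1 each time)).
So the next term is <white, green, 31>.

<white, green, 31>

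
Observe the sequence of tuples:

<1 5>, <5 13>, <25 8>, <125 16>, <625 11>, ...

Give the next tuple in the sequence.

First part goes 1, 5, 25, 125, 625 → 3125 (×5 each step).
Second part goes 5, 13, 8, 16, 11 → 19 (alternating steps +8, −5, +8, −5, …).
So the next tuple is <3125 19>.

<3125 19>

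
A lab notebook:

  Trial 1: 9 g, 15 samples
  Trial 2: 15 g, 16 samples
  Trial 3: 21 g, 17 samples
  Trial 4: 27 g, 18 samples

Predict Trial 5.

33 g, 19 samples

G: 9, 15, 21, 27 → 33 (+6 each step).
Samples: +1 each step, so 15, 16, 17, 18 → 19.
Combining the parts gives 33 g, 19 samples.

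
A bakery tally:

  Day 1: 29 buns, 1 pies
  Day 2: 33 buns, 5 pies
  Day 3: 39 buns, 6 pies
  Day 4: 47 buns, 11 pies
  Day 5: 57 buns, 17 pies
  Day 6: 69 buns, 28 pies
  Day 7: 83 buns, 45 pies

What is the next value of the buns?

Buns: differences are 4, 6, 8, … (increasing by 2 each time), so 29, 33, 39, 47, 57, 69, 83 → 99.

99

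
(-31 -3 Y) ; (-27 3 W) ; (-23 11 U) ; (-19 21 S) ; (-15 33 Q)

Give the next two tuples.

First component — +4 each step: -31, -27, -23, -19, -15 → -11 → -7.
Second component: -3, 3, 11, 21, 33 → 47 → 63 (differences are 6, 8, 10, … (increasing by 2 each time)).
For the letter, letters move back 2 places in the alphabet: Y, W, U, S, Q → O → M.
So the next two tuples are (-11 47 O) and (-7 63 M).

(-11 47 O), (-7 63 M)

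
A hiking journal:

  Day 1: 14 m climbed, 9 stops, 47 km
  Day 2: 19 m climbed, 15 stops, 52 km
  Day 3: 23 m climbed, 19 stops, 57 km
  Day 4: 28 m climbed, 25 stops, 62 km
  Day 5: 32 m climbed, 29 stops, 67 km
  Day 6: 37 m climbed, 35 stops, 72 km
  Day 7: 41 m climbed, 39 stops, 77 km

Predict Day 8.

M climbed: alternating steps +5, +4, +5, +4, …, so 14, 19, 23, 28, 32, 37, 41 → 46.
Stops: alternating steps +6, +4, +6, +4, …; 9, 15, 19, 25, 29, 35, 39 → 45.
For the km, +5 each step: 47, 52, 57, 62, 67, 72, 77 → 82.
Combining the parts gives 46 m climbed, 45 stops, 82 km.

46 m climbed, 45 stops, 82 km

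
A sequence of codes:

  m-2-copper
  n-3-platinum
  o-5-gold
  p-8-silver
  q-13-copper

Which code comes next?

Letter: letters move forward 1 place in the alphabet; m, n, o, p, q → r.
For the second component, each term is the sum of the two before it: 2, 3, 5, 8, 13 → 21.
Metal goes copper, platinum, gold, silver, copper → platinum (repeats copper → platinum → gold → silver).
Combining the parts gives r-21-platinum.

r-21-platinum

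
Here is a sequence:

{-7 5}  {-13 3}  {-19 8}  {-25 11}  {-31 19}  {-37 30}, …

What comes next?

{-43 49}

First component — −6 each step: -7, -13, -19, -25, -31, -37 → -43.
Second component: each term is the sum of the two before it, so 5, 3, 8, 11, 19, 30 → 49.
Combining the parts gives {-43 49}.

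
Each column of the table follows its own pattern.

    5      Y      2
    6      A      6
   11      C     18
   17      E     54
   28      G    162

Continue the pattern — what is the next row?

For the first component, each term is the sum of the two before it: 5, 6, 11, 17, 28 → 45.
Letter — letters move forward 2 places in the alphabet, wrapping Z→A: Y, A, C, E, G → I.
Third component goes 2, 6, 18, 54, 162 → 486 (×3 each step).
Putting it together: 45  I  486.

45  I  486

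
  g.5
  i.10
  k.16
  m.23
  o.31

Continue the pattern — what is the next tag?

q.40

Letter: letters move forward 2 places in the alphabet, so g, i, k, m, o → q.
Second component: 5, 10, 16, 23, 31 → 40 (differences are 5, 6, 7, … (increasing by 1 each time)).
Putting it together: q.40.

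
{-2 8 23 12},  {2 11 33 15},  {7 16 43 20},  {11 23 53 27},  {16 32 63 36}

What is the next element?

{20 43 73 47}

For the first part, alternating steps +4, +5, +4, +5, …: -2, 2, 7, 11, 16 → 20.
Second part: differences are 3, 5, 7, … (increasing by 2 each time); 8, 11, 16, 23, 32 → 43.
Third part goes 23, 33, 43, 53, 63 → 73 (+10 each step).
For the fourth part, always 4 more than the second part: 12, 15, 20, 27, 36 → 47.
Putting it together: {20 43 73 47}.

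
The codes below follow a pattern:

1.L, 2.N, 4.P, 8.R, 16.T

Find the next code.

32.V

First component: ×2 each step, so 1, 2, 4, 8, 16 → 32.
Letter goes L, N, P, R, T → V (letters move forward 2 places in the alphabet).
So the next code is 32.V.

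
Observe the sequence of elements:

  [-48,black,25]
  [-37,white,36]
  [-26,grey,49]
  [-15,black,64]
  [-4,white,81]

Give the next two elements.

[7,grey,100], [18,black,121]

First entry — +11 each step: -48, -37, -26, -15, -4 → 7 → 18.
Shade: repeats black → white → grey; black, white, grey, black, white → grey → black.
Third entry: perfect squares: 5², 6², 7², …, so 25, 36, 49, 64, 81 → 100 → 121.
So the next two elements are [7,grey,100] and [18,black,121].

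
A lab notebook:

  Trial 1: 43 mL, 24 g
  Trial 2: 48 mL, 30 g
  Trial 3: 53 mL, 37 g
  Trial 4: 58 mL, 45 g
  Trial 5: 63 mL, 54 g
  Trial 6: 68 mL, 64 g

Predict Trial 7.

ML: +5 each step; 43, 48, 53, 58, 63, 68 → 73.
G: 24, 30, 37, 45, 54, 64 → 75 (differences are 6, 7, 8, … (increasing by 1 each time)).
Putting it together: 73 mL, 75 g.

73 mL, 75 g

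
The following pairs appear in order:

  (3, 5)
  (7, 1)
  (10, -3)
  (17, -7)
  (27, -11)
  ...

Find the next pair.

(44, -15)

First slot — each term is the sum of the two before it: 3, 7, 10, 17, 27 → 44.
Second slot goes 5, 1, -3, -7, -11 → -15 (−4 each step).
Putting it together: (44, -15).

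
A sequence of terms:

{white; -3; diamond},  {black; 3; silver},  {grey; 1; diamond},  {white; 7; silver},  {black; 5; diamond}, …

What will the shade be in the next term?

Shade: repeats white → black → grey; white, black, grey, white, black → grey.

grey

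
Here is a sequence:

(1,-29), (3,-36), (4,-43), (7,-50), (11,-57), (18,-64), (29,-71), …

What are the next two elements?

(47,-78), (76,-85)

First part — each term is the sum of the two before it: 1, 3, 4, 7, 11, 18, 29 → 47 → 76.
Second part: −7 each step, so -29, -36, -43, -50, -57, -64, -71 → -78 → -85.
So the next two elements are (47,-78) and (76,-85).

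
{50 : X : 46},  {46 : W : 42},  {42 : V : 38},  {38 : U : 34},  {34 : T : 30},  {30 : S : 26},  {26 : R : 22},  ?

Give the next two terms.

{22 : Q : 18}, {18 : P : 14}

First entry: −4 each step, so 50, 46, 42, 38, 34, 30, 26 → 22 → 18.
Letter — letters move back 1 place in the alphabet: X, W, V, U, T, S, R → Q → P.
Third entry: 46, 42, 38, 34, 30, 26, 22 → 18 → 14 (always 4 less than the first entry).
Putting the parts together: {22 : Q : 18} and then {18 : P : 14}.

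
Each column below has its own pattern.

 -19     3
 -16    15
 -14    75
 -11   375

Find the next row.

-9  1875

First component: alternating steps +3, +2, +3, +2, …; -19, -16, -14, -11 → -9.
Second component — ×5 each step: 3, 15, 75, 375 → 1875.
So the next row is -9  1875.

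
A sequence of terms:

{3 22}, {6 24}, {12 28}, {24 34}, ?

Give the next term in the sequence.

First coordinate: ×2 each step, so 3, 6, 12, 24 → 48.
For the second coordinate, differences are 2, 4, 6, … (increasing by 2 each time): 22, 24, 28, 34 → 42.
Putting it together: {48 42}.

{48 42}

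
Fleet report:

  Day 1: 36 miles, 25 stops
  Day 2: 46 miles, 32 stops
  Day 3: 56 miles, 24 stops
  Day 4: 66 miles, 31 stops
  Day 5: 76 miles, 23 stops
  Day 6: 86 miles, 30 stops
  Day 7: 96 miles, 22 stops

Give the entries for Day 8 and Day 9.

Miles: +10 each step, so 36, 46, 56, 66, 76, 86, 96 → 106 → 116.
Stops: alternating steps +7, −8, +7, −8, …, so 25, 32, 24, 31, 23, 30, 22 → 29 → 21.
So the next two records are 106 miles, 29 stops and 116 miles, 21 stops.

106 miles, 29 stops; 116 miles, 21 stops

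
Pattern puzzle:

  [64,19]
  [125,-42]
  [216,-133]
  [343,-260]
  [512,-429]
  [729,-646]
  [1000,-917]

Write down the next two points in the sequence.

First component — perfect cubes: 4³, 5³, 6³, …: 64, 125, 216, 343, 512, 729, 1000 → 1331 → 1728.
Second component goes 19, -42, -133, -260, -429, -646, -917 → -1248 → -1645 (together with the first component always sums to 83).
So the next two points are [1331,-1248] and [1728,-1645].

[1331,-1248], [1728,-1645]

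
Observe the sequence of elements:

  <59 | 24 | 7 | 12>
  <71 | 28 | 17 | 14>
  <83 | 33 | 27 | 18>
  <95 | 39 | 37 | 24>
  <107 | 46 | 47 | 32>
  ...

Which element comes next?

First coordinate goes 59, 71, 83, 95, 107 → 119 (+12 each step).
Second coordinate: differences are 4, 5, 6, … (increasing by 1 each time), so 24, 28, 33, 39, 46 → 54.
Third coordinate — +10 each step: 7, 17, 27, 37, 47 → 57.
Fourth coordinate goes 12, 14, 18, 24, 32 → 42 (differences are 2, 4, 6, … (increasing by 2 each time)).
So the next element is <119 | 54 | 57 | 42>.

<119 | 54 | 57 | 42>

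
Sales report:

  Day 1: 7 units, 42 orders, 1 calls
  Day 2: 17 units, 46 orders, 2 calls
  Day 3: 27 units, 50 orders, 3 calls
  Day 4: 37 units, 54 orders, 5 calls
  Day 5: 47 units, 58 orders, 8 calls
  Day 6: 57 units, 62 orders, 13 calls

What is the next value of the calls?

Calls goes 1, 2, 3, 5, 8, 13 → 21 (each term is the sum of the two before it).

21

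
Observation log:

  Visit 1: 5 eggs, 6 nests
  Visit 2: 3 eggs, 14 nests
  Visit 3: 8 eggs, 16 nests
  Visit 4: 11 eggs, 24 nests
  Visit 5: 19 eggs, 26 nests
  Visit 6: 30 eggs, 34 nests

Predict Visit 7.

Eggs: each term is the sum of the two before it, so 5, 3, 8, 11, 19, 30 → 49.
Nests: alternating steps +8, +2, +8, +2, …; 6, 14, 16, 24, 26, 34 → 36.
Combining the parts gives 49 eggs, 36 nests.

49 eggs, 36 nests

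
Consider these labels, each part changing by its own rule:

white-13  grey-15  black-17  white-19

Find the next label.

Shade: repeats white → grey → black; white, grey, black, white → grey.
Second component: +2 each step, so 13, 15, 17, 19 → 21.
So the next label is grey-21.

grey-21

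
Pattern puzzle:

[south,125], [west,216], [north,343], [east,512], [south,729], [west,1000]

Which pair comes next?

[north,1331]

Direction — repeats south → west → north → east: south, west, north, east, south, west → north.
For the second part, perfect cubes: 5³, 6³, 7³, …: 125, 216, 343, 512, 729, 1000 → 1331.
Combining the parts gives [north,1331].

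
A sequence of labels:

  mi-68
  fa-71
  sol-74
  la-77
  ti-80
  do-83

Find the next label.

re-86

Note: mi, fa, sol, la, ti, do → re (runs through the solfège scale do→ti).
Second component goes 68, 71, 74, 77, 80, 83 → 86 (+3 each step).
So the next label is re-86.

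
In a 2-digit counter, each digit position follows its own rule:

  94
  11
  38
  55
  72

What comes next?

First digit — +2 each step, mod 10: 9, 1, 3, 5, 7 → 9.
Second digit: −3 each step, mod 10, so 4, 1, 8, 5, 2 → 9.
Putting it together: 99.

99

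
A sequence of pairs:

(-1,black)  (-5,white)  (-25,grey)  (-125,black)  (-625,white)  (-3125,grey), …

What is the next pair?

(-15625,black)

First value: ×5 each step, so -1, -5, -25, -125, -625, -3125 → -15625.
Shade goes black, white, grey, black, white, grey → black (repeats black → white → grey).
Combining the parts gives (-15625,black).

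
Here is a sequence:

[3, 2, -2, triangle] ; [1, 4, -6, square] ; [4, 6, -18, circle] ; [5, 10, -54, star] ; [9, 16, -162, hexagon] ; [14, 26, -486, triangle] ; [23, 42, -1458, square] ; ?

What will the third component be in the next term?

-4374

Third component: ×3 each step; -2, -6, -18, -54, -162, -486, -1458 → -4374.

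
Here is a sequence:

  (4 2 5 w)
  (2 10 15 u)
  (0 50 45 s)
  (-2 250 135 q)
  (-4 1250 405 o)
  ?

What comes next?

(-6 6250 1215 m)

First value — −2 each step: 4, 2, 0, -2, -4 → -6.
Second value — ×5 each step: 2, 10, 50, 250, 1250 → 6250.
Third value: 5, 15, 45, 135, 405 → 1215 (×3 each step).
For the letter, letters move back 2 places in the alphabet: w, u, s, q, o → m.
Putting it together: (-6 6250 1215 m).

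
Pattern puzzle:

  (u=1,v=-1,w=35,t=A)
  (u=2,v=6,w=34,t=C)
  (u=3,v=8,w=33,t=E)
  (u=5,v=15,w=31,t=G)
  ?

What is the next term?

U: each term is the sum of the two before it, so 1, 2, 3, 5 → 8.
V goes -1, 6, 8, 15 → 17 (alternating steps +7, +2, +7, +2, …).
W: 35, 34, 33, 31 → 28 (together with the u always sums to 36).
For the t, letters move forward 2 places in the alphabet: A, C, E, G → I.
Putting it together: (u=8,v=17,w=28,t=I).

(u=8,v=17,w=28,t=I)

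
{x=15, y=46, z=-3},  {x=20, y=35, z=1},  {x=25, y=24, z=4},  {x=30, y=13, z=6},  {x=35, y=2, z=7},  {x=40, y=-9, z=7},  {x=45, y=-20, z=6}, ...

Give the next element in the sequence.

{x=50, y=-31, z=4}

X: +5 each step, so 15, 20, 25, 30, 35, 40, 45 → 50.
Y: −11 each step; 46, 35, 24, 13, 2, -9, -20 → -31.
Z: differences are 4, 3, 2, … (decreasing by 1 each time); -3, 1, 4, 6, 7, 7, 6 → 4.
So the next element is {x=50, y=-31, z=4}.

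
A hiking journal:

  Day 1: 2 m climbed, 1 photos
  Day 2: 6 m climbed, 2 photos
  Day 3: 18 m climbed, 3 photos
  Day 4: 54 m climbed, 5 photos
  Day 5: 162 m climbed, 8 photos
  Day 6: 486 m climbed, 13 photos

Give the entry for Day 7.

M climbed: 2, 6, 18, 54, 162, 486 → 1458 (×3 each step).
Photos: each term is the sum of the two before it; 1, 2, 3, 5, 8, 13 → 21.
So the next line is 1458 m climbed, 21 photos.

1458 m climbed, 21 photos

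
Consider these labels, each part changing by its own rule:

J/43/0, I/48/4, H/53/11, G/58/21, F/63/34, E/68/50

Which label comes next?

D/73/69

Letter: letters move back 1 place in the alphabet; J, I, H, G, F, E → D.
For the second component, +5 each step: 43, 48, 53, 58, 63, 68 → 73.
Third component goes 0, 4, 11, 21, 34, 50 → 69 (differences are 4, 7, 10, … (increasing by 3 each time)).
Putting it together: D/73/69.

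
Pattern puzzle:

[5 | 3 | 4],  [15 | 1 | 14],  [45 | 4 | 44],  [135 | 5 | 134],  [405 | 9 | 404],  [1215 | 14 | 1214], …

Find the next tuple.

First value: ×3 each step, so 5, 15, 45, 135, 405, 1215 → 3645.
Second value — each term is the sum of the two before it: 3, 1, 4, 5, 9, 14 → 23.
Third value: always 1 less than the first value, so 4, 14, 44, 134, 404, 1214 → 3644.
So the next tuple is [3645 | 23 | 3644].

[3645 | 23 | 3644]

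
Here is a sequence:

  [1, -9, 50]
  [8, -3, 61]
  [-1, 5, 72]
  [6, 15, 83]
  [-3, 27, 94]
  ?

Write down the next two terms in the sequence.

First value: 1, 8, -1, 6, -3 → 4 → -5 (alternating steps +7, −9, +7, −9, …).
Second value — differences are 6, 8, 10, … (increasing by 2 each time): -9, -3, 5, 15, 27 → 41 → 57.
Third value: +11 each step; 50, 61, 72, 83, 94 → 105 → 116.
Putting the parts together: [4, 41, 105] and then [-5, 57, 116].

[4, 41, 105], [-5, 57, 116]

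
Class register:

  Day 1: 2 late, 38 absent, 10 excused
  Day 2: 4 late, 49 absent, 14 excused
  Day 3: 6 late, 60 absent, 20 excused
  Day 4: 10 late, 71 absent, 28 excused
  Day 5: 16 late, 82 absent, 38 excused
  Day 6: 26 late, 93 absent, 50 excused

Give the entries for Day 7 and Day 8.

42 late, 104 absent, 64 excused; 68 late, 115 absent, 80 excused

Late: each term is the sum of the two before it, so 2, 4, 6, 10, 16, 26 → 42 → 68.
Absent goes 38, 49, 60, 71, 82, 93 → 104 → 115 (+11 each step).
Excused: differences are 4, 6, 8, … (increasing by 2 each time), so 10, 14, 20, 28, 38, 50 → 64 → 80.
Putting the parts together: 42 late, 104 absent, 64 excused and then 68 late, 115 absent, 80 excused.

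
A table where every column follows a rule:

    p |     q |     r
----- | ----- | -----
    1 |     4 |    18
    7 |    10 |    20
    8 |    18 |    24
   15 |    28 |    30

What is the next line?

Column p: each term is the sum of the two before it; 1, 7, 8, 15 → 23.
For the column q, differences are 6, 8, 10, … (increasing by 2 each time): 4, 10, 18, 28 → 40.
Column r: differences are 2, 4, 6, … (increasing by 2 each time); 18, 20, 24, 30 → 38.
Putting it together: 23  40  38.

23  40  38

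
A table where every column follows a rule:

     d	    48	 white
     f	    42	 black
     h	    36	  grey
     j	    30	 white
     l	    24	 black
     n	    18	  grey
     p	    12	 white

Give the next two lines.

r  6  black; t  0  grey

For the letter, letters move forward 2 places in the alphabet: d, f, h, j, l, n, p → r → t.
Second component: −6 each step; 48, 42, 36, 30, 24, 18, 12 → 6 → 0.
Shade — repeats white → black → grey: white, black, grey, white, black, grey, white → black → grey.
So the next two lines are r  6  black and t  0  grey.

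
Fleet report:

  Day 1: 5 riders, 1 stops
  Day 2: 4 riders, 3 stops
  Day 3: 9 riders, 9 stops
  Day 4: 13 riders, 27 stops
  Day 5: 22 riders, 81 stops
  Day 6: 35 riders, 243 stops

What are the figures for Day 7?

57 riders, 729 stops

Riders goes 5, 4, 9, 13, 22, 35 → 57 (each term is the sum of the two before it).
Stops goes 1, 3, 9, 27, 81, 243 → 729 (×3 each step).
Combining the parts gives 57 riders, 729 stops.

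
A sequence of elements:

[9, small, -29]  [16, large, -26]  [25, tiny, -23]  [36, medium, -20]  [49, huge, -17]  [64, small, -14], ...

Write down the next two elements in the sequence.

[81, large, -11], [100, tiny, -8]

First slot: perfect squares: 3², 4², 5², …; 9, 16, 25, 36, 49, 64 → 81 → 100.
Size goes small, large, tiny, medium, huge, small → large → tiny (repeats small → large → tiny → medium → huge).
Third slot: +3 each step, so -29, -26, -23, -20, -17, -14 → -11 → -8.
Putting the parts together: [81, large, -11] and then [100, tiny, -8].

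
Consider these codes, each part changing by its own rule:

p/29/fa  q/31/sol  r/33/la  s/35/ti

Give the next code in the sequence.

For the letter, letters move forward 1 place in the alphabet: p, q, r, s → t.
Second component goes 29, 31, 33, 35 → 37 (+2 each step).
Note: runs through the solfège scale do→ti, so fa, sol, la, ti → do.
Combining the parts gives t/37/do.

t/37/do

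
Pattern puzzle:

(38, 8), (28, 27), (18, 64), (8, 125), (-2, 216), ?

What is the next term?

First slot goes 38, 28, 18, 8, -2 → -12 (−10 each step).
Second slot — perfect cubes: 2³, 3³, 4³, …: 8, 27, 64, 125, 216 → 343.
Putting it together: (-12, 343).

(-12, 343)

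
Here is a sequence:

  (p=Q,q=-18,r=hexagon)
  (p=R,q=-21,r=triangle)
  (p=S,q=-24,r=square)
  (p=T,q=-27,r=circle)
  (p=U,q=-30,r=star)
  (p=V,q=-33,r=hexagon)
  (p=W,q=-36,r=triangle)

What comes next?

(p=X,q=-39,r=square)

P: Q, R, S, T, U, V, W → X (letters move forward 1 place in the alphabet).
Q: −3 each step; -18, -21, -24, -27, -30, -33, -36 → -39.
R: hexagon, triangle, square, circle, star, hexagon, triangle → square (repeats hexagon → triangle → square → circle → star).
So the next term is (p=X,q=-39,r=square).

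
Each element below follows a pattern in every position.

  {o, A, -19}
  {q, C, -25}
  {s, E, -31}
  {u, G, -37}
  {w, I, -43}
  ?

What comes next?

First letter: letters move forward 2 places in the alphabet; o, q, s, u, w → y.
Second letter: letters move forward 2 places in the alphabet, so A, C, E, G, I → K.
Third part: −6 each step; -19, -25, -31, -37, -43 → -49.
Combining the parts gives {y, K, -49}.

{y, K, -49}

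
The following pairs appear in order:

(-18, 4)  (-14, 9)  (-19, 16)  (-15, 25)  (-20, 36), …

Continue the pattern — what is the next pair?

(-16, 49)

First entry: alternating steps +4, −5, +4, −5, …, so -18, -14, -19, -15, -20 → -16.
Second entry — perfect squares: 2², 3², 4², …: 4, 9, 16, 25, 36 → 49.
Combining the parts gives (-16, 49).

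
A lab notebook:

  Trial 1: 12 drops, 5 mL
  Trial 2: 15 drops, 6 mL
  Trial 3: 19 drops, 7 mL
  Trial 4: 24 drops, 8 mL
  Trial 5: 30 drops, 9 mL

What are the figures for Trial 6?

Drops: differences are 3, 4, 5, … (increasing by 1 each time); 12, 15, 19, 24, 30 → 37.
ML: +1 each step, so 5, 6, 7, 8, 9 → 10.
So the next row is 37 drops, 10 mL.

37 drops, 10 mL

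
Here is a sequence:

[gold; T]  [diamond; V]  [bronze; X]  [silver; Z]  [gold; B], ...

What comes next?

Rank: gold, diamond, bronze, silver, gold → diamond (repeats gold → diamond → bronze → silver).
Letter — letters move forward 2 places in the alphabet, wrapping Z→A: T, V, X, Z, B → D.
Combining the parts gives [diamond; D].

[diamond; D]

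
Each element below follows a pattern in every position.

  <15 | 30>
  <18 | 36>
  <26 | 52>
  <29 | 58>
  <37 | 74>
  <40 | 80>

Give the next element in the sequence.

<48 | 96>

First slot: alternating steps +3, +8, +3, +8, …, so 15, 18, 26, 29, 37, 40 → 48.
Second slot goes 30, 36, 52, 58, 74, 80 → 96 (always 2 × the first slot).
So the next element is <48 | 96>.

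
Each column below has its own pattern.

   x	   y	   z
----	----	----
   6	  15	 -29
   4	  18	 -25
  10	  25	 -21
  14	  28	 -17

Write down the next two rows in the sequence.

Column x: each term is the sum of the two before it, so 6, 4, 10, 14 → 24 → 38.
Column y goes 15, 18, 25, 28 → 35 → 38 (alternating steps +3, +7, +3, +7, …).
Column z goes -29, -25, -21, -17 → -13 → -9 (+4 each step).
So the next two rows are 24  35  -13 and 38  38  -9.

24  35  -13; 38  38  -9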